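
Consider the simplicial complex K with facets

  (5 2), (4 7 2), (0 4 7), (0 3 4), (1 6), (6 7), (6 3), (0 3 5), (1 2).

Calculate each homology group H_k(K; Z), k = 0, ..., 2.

Fix the vertex order 0 < 1 < 2 < 3 < 4 < 5 < 6 < 7 and write every simplex with vertices in increasing order. Then dim K = 2 and the simplices of K are:

  0-simplices (8): [0], [1], [2], [3], [4], [5], [6], [7]
  1-simplices (14): [0,3], [0,4], [0,5], [0,7], [1,2], [1,6], [2,4], [2,5], [2,7], [3,4], [3,5], [3,6], [4,7], [6,7]
  2-simplices (4): [0,3,4], [0,3,5], [0,4,7], [2,4,7]

so the chain groups are C_0 ≅ Z^8, C_1 ≅ Z^14, C_2 ≅ Z^4.

The boundary map ∂_1: C_1 → C_0 sends each edge [p,q] (with p < q) to q − p.
The 8×14 boundary matrix has rank 7 and Smith normal form diag(1,1,1,1,1,1,1).

∂_2: C_2 → C_1 acts by ∂[p,q,r] = [q,r] − [p,r] + [p,q]. For instance
  ∂[0,3,5] = [3,5] − [0,5] + [0,3],
  ∂[0,3,4] = [3,4] − [0,4] + [0,3].
As a 14×4 matrix over Z this has rank 4, with invariant factors (1,1,1,1).

Reading off H_k = ker ∂_k / im ∂_{k+1}:

  H_0: rank C_0 − rank ∂_1 = 8 − 7 = 1, and the invariant factors of ∂_1 are all 1, so H_0 = Z.
  H_1: rank ker ∂_1 − rank ∂_2 = (14 − 7) − 4 = 3, and the invariant factors of ∂_2 are all 1, so H_1 = Z^3.
  H_2: rank ker ∂_2 − rank ∂_3 = (4 − 4) − 0 = 0, and there is no ∂_3, so H_2 = 0.

H_0 = Z,  H_1 = Z^3,  H_2 = 0.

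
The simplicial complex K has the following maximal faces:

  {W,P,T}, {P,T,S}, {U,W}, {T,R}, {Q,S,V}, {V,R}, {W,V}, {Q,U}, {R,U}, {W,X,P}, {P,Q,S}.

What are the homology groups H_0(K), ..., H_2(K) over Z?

Order the vertices as P < Q < R < S < T < U < V < W < X. Listing each simplex with vertices in this order, K has dimension 2 with simplices:

  0-simplices (9): P, Q, R, S, T, U, V, W, X
  1-simplices (17): PQ, PS, PT, PW, PX, QS, QU, QV, RT, RU, RV, ST, SV, TW, UW, VW, WX
  2-simplices (5): PQS, PST, PTW, PWX, QSV

giving chain groups C_0 ≅ Z^9, C_1 ≅ Z^17, C_2 ≅ Z^5.

∂_1: C_1 → C_0 maps an edge to its endpoints' difference, ∂[p,q] = q − p.
The 9×17 boundary matrix has rank 8 and Smith normal form diag(1,1,1,1,1,1,1,1).

∂_2: C_2 → C_1 maps a triangle to the signed sum of its edges. For instance
  ∂PQS = QS − PS + PQ,
  ∂PST = ST − PT + PS.
The 17×5 boundary matrix has rank 5 and Smith normal form diag(1,1,1,1,1).

Now H_k = ker ∂_k / im ∂_{k+1}, so:

  H_0: rank C_0 − rank ∂_1 = 9 − 8 = 1, and the invariant factors of ∂_1 are all 1, so H_0 ≅ Z.
  H_1: rank ker ∂_1 − rank ∂_2 = (17 − 8) − 5 = 4, and the invariant factors of ∂_2 are all 1, so H_1 ≅ Z^4.
  H_2: rank ker ∂_2 − rank ∂_3 = (5 − 5) − 0 = 0, and there is no ∂_3, so H_2 ≅ 0.

H_0 = Z,  H_1 = Z^4,  H_2 = 0.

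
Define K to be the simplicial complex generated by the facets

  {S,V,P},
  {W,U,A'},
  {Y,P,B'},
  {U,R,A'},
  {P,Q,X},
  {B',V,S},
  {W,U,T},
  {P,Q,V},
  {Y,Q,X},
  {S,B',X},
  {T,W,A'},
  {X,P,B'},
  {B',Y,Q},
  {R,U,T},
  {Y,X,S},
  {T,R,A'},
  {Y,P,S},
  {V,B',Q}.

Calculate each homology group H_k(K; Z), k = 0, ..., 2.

We work with the vertex ordering P < Q < R < S < T < U < V < W < X < Y < A' < B'. The simplices of K, each written with vertices in increasing order, are:

  0-simplices (12): [P], [Q], [R], [S], [T], [U], [V], [W], [X], [Y], [A'], [B']
  1-simplices (27): (27 of them)
  2-simplices (18): (18 of them)

giving chain groups C_0 ≅ Z^12, C_1 ≅ Z^27, C_2 ≅ Z^18.

The boundary map ∂_1: C_1 → C_0 maps an edge to its endpoints' difference, ∂[p,q] = q − p.
The resulting 12×27 matrix has rank 10, and its Smith normal form has invariant factors (1,1,1,1,1,1,1,1,1,1).

Boundary ∂_2: C_2 → C_1 maps a triangle to the signed sum of its edges. For instance
  ∂[S,V,B'] = [V,B'] − [S,B'] + [S,V],
  ∂[P,X,B'] = [X,B'] − [P,B'] + [P,X].
This gives a 27×18 integer matrix of rank 17; reducing to Smith normal form yields diagonal entries (1,1,1,1,1,1,1,1,1,1,1,1,1,1,1,1,2).

Computing H_k = (kernel of ∂_k) / (image of ∂_{k+1}):

  H_0: rank C_0 − rank ∂_1 = 12 − 10 = 2, and the invariant factors of ∂_1 are all 1, so H_0 = Z^2.
  H_1: rank ker ∂_1 − rank ∂_2 = (27 − 10) − 17 = 0, and ∂_2 has invariant factor 2 > 1, so H_1 = Z/2.
  H_2: rank ker ∂_2 − rank ∂_3 = (18 − 17) − 0 = 1, and there is no ∂_3, so H_2 = Z.

H_0 = Z^2,  H_1 = Z/2,  H_2 = Z.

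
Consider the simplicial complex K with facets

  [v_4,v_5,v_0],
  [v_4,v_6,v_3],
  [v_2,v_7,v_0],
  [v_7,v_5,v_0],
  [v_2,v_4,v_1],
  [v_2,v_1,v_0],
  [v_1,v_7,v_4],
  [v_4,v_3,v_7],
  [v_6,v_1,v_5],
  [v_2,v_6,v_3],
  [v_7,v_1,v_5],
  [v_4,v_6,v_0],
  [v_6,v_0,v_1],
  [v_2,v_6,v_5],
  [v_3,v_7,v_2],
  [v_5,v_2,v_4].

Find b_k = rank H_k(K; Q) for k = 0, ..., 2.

Take the total order v_0 < v_1 < v_2 < v_3 < v_4 < v_5 < v_6 < v_7 on the vertex set. Then K (dimension 2) consists of the simplices:

  0-simplices (8): [v_0], [v_1], [v_2], [v_3], [v_4], [v_5], [v_6], [v_7]
  1-simplices (24): (24 of them)
  2-simplices (16): (16 of them)

so the chain groups are C_0 ≅ Z^8, C_1 ≅ Z^24, C_2 ≅ Z^16.

∂_1: C_1 → C_0 is given by ∂[p,q] = [q] − [p]. For instance
  ∂[v_4,v_5] = [v_5] − [v_4].
This gives a 8×24 integer matrix of rank 7; reducing to Smith normal form yields diagonal entries (1,1,1,1,1,1,1).

∂_2: C_2 → C_1 maps a triangle to the signed sum of its edges. For instance
  ∂[v_0,v_4,v_6] = [v_4,v_6] − [v_0,v_6] + [v_0,v_4],
  ∂[v_0,v_1,v_6] = [v_1,v_6] − [v_0,v_6] + [v_0,v_1].
This gives a 24×16 integer matrix of rank 15; reducing to Smith normal form yields diagonal entries (1,1,1,1,1,1,1,1,1,1,1,1,1,1,1).

Now H_k = ker ∂_k / im ∂_{k+1}, so:

  H_0: rank C_0 − rank ∂_1 = 8 − 7 = 1, and the invariant factors of ∂_1 are all 1, so H_0 ≅ Z.
  H_1: rank ker ∂_1 − rank ∂_2 = (24 − 7) − 15 = 2, and the invariant factors of ∂_2 are all 1, so H_1 ≅ Z^2.
  H_2: rank ker ∂_2 − rank ∂_3 = (16 − 15) − 0 = 1, and there is no ∂_3, so H_2 ≅ Z.

Hence the Betti numbers are b_0 = 1, b_1 = 2, b_2 = 1.

b_0 = 1, b_1 = 2, b_2 = 1.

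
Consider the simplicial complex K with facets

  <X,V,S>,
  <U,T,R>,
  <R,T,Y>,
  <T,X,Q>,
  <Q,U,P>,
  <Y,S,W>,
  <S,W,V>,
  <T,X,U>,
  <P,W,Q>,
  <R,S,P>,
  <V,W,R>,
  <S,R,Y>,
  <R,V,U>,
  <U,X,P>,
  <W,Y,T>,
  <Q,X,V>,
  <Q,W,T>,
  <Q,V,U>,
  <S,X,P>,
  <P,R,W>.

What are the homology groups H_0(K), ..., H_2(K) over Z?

H_0 = Z,  H_1 = Z ⊕ Z/2,  H_2 = 0.

Take the total order P < Q < R < S < T < U < V < W < X < Y on the vertex set. Then K (dimension 2) consists of the simplices:

  0-simplices (10): P, Q, R, S, T, U, V, W, X, Y
  1-simplices (30): PQ, PR, PS, PU, PW, PX, QT, QU, QV, QW, QX, RS, RT, RU, RV, RW, RY, SV, SW, SX, SY, TU, TW, TX, TY, UV, UX, VW, VX, WY
  2-simplices (20): PQU, PQW, PRS, PRW, PSX, PUX, QTW, QTX, QUV, QVX, RSY, RTU, RTY, RUV, RVW, SVW, SVX, SWY, TUX, TWY

Hence C_0 ≅ Z^10, C_1 ≅ Z^30, C_2 ≅ Z^20.

∂_1: C_1 → C_0 sends each edge [p,q] (with p < q) to q − p. For instance
  ∂TW = W − T.
As a 10×30 matrix over Z this has rank 9, with invariant factors (1,1,1,1,1,1,1,1,1).

Boundary ∂_2: C_2 → C_1 acts by ∂[p,q,r] = [q,r] − [p,r] + [p,q]. For instance
  ∂PRW = RW − PW + PR,
  ∂PUX = UX − PX + PU.
As a 30×20 matrix over Z this has rank 20, with invariant factors (1,1,1,1,1,1,1,1,1,1,1,1,1,1,1,1,1,1,1,2).

Reading off H_k = ker ∂_k / im ∂_{k+1}:

  H_0: rank C_0 − rank ∂_1 = 10 − 9 = 1, and the invariant factors of ∂_1 are all 1, so H_0 ≅ Z.
  H_1: rank ker ∂_1 − rank ∂_2 = (30 − 9) − 20 = 1, and ∂_2 has invariant factor 2 > 1, so H_1 ≅ Z ⊕ Z/2.
  H_2: rank ker ∂_2 − rank ∂_3 = (20 − 20) − 0 = 0, and there is no ∂_3, so H_2 ≅ 0.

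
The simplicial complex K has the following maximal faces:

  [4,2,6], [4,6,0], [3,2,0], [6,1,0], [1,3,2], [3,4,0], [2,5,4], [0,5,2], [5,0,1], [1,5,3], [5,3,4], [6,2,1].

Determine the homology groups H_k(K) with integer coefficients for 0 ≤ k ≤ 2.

H_0 = Z,  H_1 = Z/2,  H_2 = 0.

Take the total order 0 < 1 < 2 < 3 < 4 < 5 < 6 on the vertex set. Then K (dimension 2) consists of the simplices:

  0-simplices (7): [0], [1], [2], [3], [4], [5], [6]
  1-simplices (18): [0,1], [0,2], [0,3], [0,4], [0,5], [0,6], [1,2], [1,3], [1,5], [1,6], [2,3], [2,4], [2,5], [2,6], [3,4], [3,5], [4,5], [4,6]
  2-simplices (12): [0,1,5], [0,1,6], [0,2,3], [0,2,5], [0,3,4], [0,4,6], [1,2,3], [1,2,6], [1,3,5], [2,4,5], [2,4,6], [3,4,5]

giving chain groups C_0 ≅ Z^7, C_1 ≅ Z^18, C_2 ≅ Z^12.

Boundary ∂_1: C_1 → C_0 maps an edge to its endpoints' difference, ∂[p,q] = q − p. For instance
  ∂[4,6] = [6] − [4].
The 7×18 boundary matrix has rank 6 and Smith normal form diag(1,1,1,1,1,1).

The boundary map ∂_2: C_2 → C_1 maps a triangle to the signed sum of its edges. For instance
  ∂[0,1,6] = [1,6] − [0,6] + [0,1],
  ∂[0,3,4] = [3,4] − [0,4] + [0,3].
This gives a 18×12 integer matrix of rank 12; reducing to Smith normal form yields diagonal entries (1,1,1,1,1,1,1,1,1,1,1,2).

From H_k ≅ ker(∂_k) / im(∂_{k+1}) we obtain:

  H_0: rank C_0 − rank ∂_1 = 7 − 6 = 1, and the invariant factors of ∂_1 are all 1, so H_0 = Z.
  H_1: rank ker ∂_1 − rank ∂_2 = (18 − 6) − 12 = 0, and ∂_2 has invariant factor 2 > 1, so H_1 = Z/2.
  H_2: rank ker ∂_2 − rank ∂_3 = (12 − 12) − 0 = 0, and there is no ∂_3, so H_2 = 0.

(K is a triangulation of the real projective plane RP^2.)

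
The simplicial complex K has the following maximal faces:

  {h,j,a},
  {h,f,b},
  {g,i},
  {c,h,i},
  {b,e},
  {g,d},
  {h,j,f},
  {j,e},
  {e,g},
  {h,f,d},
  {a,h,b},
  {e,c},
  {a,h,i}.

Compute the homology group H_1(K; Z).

H_1 ≅ Z^4.

We work with the vertex ordering a < b < c < d < e < f < g < h < i < j. The simplices of K, each written with vertices in increasing order, are:

  0-simplices (10): a, b, c, d, e, f, g, h, i, j
  1-simplices (20): ab, ah, ai, aj, be, bf, bh, ce, ch, ci, df, dg, dh, eg, ej, fh, fj, gi, hi, hj
  2-simplices (7): abh, ahi, ahj, bfh, chi, dfh, fhj

Hence C_0 ≅ Z^10, C_1 ≅ Z^20, C_2 ≅ Z^7.

The boundary map ∂_1: C_1 → C_0 sends each edge [p,q] (with p < q) to q − p. For instance
  ∂fj = j − f.
As a 10×20 matrix over Z this has rank 9, with invariant factors (1,1,1,1,1,1,1,1,1).

∂_2: C_2 → C_1 acts by ∂[p,q,r] = [q,r] − [p,r] + [p,q]. For instance
  ∂abh = bh − ah + ab,
  ∂fhj = hj − fj + fh.
As a 20×7 matrix over Z this has rank 7, with invariant factors (1,1,1,1,1,1,1).

Computing H_k = (kernel of ∂_k) / (image of ∂_{k+1}):

  H_1: rank ker ∂_1 − rank ∂_2 = (20 − 9) − 7 = 4, and the invariant factors of ∂_2 are all 1, so H_1 = Z^4.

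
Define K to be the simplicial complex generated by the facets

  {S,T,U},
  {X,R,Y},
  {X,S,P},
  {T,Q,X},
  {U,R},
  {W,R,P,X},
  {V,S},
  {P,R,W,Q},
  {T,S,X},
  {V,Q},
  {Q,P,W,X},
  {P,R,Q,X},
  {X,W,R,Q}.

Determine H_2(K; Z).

H_2 ≅ 0.

We work with the vertex ordering P < Q < R < S < T < U < V < W < X < Y. The simplices of K, each written with vertices in increasing order, are:

  0-simplices (10): P, Q, R, S, T, U, V, W, X, Y
  1-simplices (22): PQ, PR, PS, PW, PX, QR, QT, QV, QW, QX, RU, RW, RX, RY, ST, SU, SV, SX, TU, TX, WX, XY
  2-simplices (15): PQR, PQW, PQX, PRW, PRX, PSX, PWX, QRW, QRX, QTX, QWX, RWX, RXY, STU, STX
  3-simplices (5): PQRW, PQRX, PQWX, PRWX, QRWX

giving chain groups C_0 ≅ Z^10, C_1 ≅ Z^22, C_2 ≅ Z^15, C_3 ≅ Z^5.

∂_1: C_1 → C_0 is given by ∂[p,q] = [q] − [p]. For instance
  ∂PS = S − P.
As a 10×22 matrix over Z this has rank 9, with invariant factors (1,1,1,1,1,1,1,1,1).

The boundary map ∂_2: C_2 → C_1 maps a triangle to the signed sum of its edges. For instance
  ∂STU = TU − SU + ST,
  ∂PQW = QW − PW + PQ.
The resulting 22×15 matrix has rank 11, and its Smith normal form has invariant factors (1,1,1,1,1,1,1,1,1,1,1).

The boundary map ∂_3: C_3 → C_2 sends each 3-simplex σ to the alternating sum Σ_i (−1)^i (σ with its i-th vertex removed). For instance
  ∂PQWX = QWX − PWX + PQX − PQW,
  ∂PRWX = RWX − PWX + PRX − PRW.
As a 15×5 matrix over Z this has rank 4, with invariant factors (1,1,1,1).

Reading off H_k = ker ∂_k / im ∂_{k+1}:

  H_2: rank ker ∂_2 − rank ∂_3 = (15 − 11) − 4 = 0, and the invariant factors of ∂_3 are all 1, so H_2 = 0.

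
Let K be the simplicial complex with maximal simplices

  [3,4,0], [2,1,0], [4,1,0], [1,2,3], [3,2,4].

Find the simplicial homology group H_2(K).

H_2 = 0.

We work with the vertex ordering 0 < 1 < 2 < 3 < 4. The simplices of K, each written with vertices in increasing order, are:

  0-simplices (5): [0], [1], [2], [3], [4]
  1-simplices (10): [0,1], [0,2], [0,3], [0,4], [1,2], [1,3], [1,4], [2,3], [2,4], [3,4]
  2-simplices (5): [0,1,2], [0,1,4], [0,3,4], [1,2,3], [2,3,4]

giving chain groups C_0 ≅ Z^5, C_1 ≅ Z^10, C_2 ≅ Z^5.

The boundary map ∂_1: C_1 → C_0 is given by ∂[p,q] = [q] − [p]. For instance
  ∂[1,3] = [3] − [1].
The resulting 5×10 matrix has rank 4, and its Smith normal form has invariant factors (1,1,1,1).

Boundary ∂_2: C_2 → C_1 maps a triangle to the signed sum of its edges. For instance
  ∂[2,3,4] = [3,4] − [2,4] + [2,3],
  ∂[0,1,4] = [1,4] − [0,4] + [0,1].
The 10×5 boundary matrix has rank 5 and Smith normal form diag(1,1,1,1,1).

Computing H_k = (kernel of ∂_k) / (image of ∂_{k+1}):

  H_2: rank ker ∂_2 − rank ∂_3 = (5 − 5) − 0 = 0, and there is no ∂_3, so H_2 ≅ 0.

(K is a triangulation of the Möbius band.)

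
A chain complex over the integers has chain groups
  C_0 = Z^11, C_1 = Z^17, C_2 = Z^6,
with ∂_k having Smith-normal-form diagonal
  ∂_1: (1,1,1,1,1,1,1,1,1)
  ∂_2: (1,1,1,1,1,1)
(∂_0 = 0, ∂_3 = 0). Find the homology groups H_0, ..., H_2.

H_0: b_0 = 11 − 0 − 9 = 2; torsion from ∂_1 factors > 1: none. So H_0 ≅ Z^2.
H_1: b_1 = 17 − 9 − 6 = 2; torsion from ∂_2 factors > 1: none. So H_1 ≅ Z^2.
H_2: b_2 = 6 − 6 − 0 = 0; torsion from ∂_3 factors > 1: none. So H_2 ≅ 0.

H_0 ≅ Z^2,  H_1 ≅ Z^2,  H_2 = 0.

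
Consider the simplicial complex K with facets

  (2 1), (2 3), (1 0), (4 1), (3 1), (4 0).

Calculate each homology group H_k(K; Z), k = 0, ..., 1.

H_0 ≅ Z,  H_1 ≅ Z^2.

Fix the vertex order 0 < 1 < 2 < 3 < 4 and write every simplex with vertices in increasing order. Then dim K = 1 and the simplices of K are:

  0-simplices (5): [0], [1], [2], [3], [4]
  1-simplices (6): [0,1], [0,4], [1,2], [1,3], [1,4], [2,3]

Hence C_0 ≅ Z^5, C_1 ≅ Z^6.

∂_1: C_1 → C_0 is given by ∂[p,q] = [q] − [p]. For instance
  ∂[1,4] = [4] − [1].
This gives a 5×6 integer matrix of rank 4; reducing to Smith normal form yields diagonal entries (1,1,1,1).

Now H_k = ker ∂_k / im ∂_{k+1}, so:

  H_0: rank C_0 − rank ∂_1 = 5 − 4 = 1, and the invariant factors of ∂_1 are all 1, so H_0 = Z.
  H_1: rank ker ∂_1 − rank ∂_2 = (6 − 4) − 0 = 2, and there is no ∂_2, so H_1 = Z^2.

As a check, the Euler characteristic is 5 − 6 = -1, which agrees with 1 − 2 = -1.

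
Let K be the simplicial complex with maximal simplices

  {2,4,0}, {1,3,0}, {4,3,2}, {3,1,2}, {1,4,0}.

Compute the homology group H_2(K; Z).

K has 5 vertices, 10 edges, 5 triangles.
rank ∂_2 = 5, rank ∂_3 = 0 ⇒ b_2 = 5 − 5 − 0 = 0. So H_2 = 0.

H_2 = 0.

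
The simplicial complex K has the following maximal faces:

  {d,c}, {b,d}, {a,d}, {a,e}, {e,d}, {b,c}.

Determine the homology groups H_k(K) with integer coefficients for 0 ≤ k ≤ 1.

Order the vertices as a < b < c < d < e. Listing each simplex with vertices in this order, K has dimension 1 with simplices:

  0-simplices (5): a, b, c, d, e
  1-simplices (6): ad, ae, bc, bd, cd, de

Hence C_0 ≅ Z^5, C_1 ≅ Z^6.

∂_1: C_1 → C_0 is given by ∂[p,q] = [q] − [p]. For instance
  ∂bc = c − b.
The resulting 5×6 matrix has rank 4, and its Smith normal form has invariant factors (1,1,1,1).

Computing H_k = (kernel of ∂_k) / (image of ∂_{k+1}):

  H_0: rank C_0 − rank ∂_1 = 5 − 4 = 1, and the invariant factors of ∂_1 are all 1, so H_0 ≅ Z.
  H_1: rank ker ∂_1 − rank ∂_2 = (6 − 4) − 0 = 2, and there is no ∂_2, so H_1 ≅ Z^2.

(K is a triangulation of a wedge of 2 circles.)

H_0 ≅ Z,  H_1 ≅ Z^2.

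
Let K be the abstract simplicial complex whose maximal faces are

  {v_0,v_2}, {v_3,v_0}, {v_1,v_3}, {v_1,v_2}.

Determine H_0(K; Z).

H_0 ≅ Z.

Fix the vertex order v_0 < v_1 < v_2 < v_3 and write every simplex with vertices in increasing order. Then dim K = 1 and the simplices of K are:

  0-simplices (4): [v_0], [v_1], [v_2], [v_3]
  1-simplices (4): [v_0,v_2], [v_0,v_3], [v_1,v_2], [v_1,v_3]

giving chain groups C_0 ≅ Z^4, C_1 ≅ Z^4.

The boundary map ∂_1: C_1 → C_0 is given by ∂[p,q] = [q] − [p].
The resulting 4×4 matrix has rank 3, and its Smith normal form has invariant factors (1,1,1).

From H_k ≅ ker(∂_k) / im(∂_{k+1}) we obtain:

  H_0: rank C_0 − rank ∂_1 = 4 − 3 = 1, and the invariant factors of ∂_1 are all 1, so H_0 ≅ Z.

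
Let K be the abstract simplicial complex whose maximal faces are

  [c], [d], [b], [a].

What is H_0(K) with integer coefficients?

Order the vertices as a < b < c < d. Listing each simplex with vertices in this order, K has dimension 0 with simplices:

  0-simplices (4): a, b, c, d

Hence C_0 ≅ Z^4.

Now H_k = ker ∂_k / im ∂_{k+1}, so:

  H_0: rank C_0 − rank ∂_1 = 4 − 0 = 4, and there is no ∂_1, so H_0 = Z^4.

H_0 = Z^4.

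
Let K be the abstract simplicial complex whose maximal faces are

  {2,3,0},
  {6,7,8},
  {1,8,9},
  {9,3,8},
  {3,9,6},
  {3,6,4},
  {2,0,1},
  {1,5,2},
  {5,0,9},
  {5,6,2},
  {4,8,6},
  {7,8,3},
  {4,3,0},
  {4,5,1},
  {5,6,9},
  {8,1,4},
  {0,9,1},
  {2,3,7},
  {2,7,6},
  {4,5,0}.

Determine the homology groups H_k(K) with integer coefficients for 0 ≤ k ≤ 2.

Fix the vertex order 0 < 1 < 2 < 3 < 4 < 5 < 6 < 7 < 8 < 9 and write every simplex with vertices in increasing order. Then dim K = 2 and the simplices of K are:

  0-simplices (10): [0], [1], [2], [3], [4], [5], [6], [7], [8], [9]
  1-simplices (30): (30 of them)
  2-simplices (20): (20 of them)

so the chain groups are C_0 ≅ Z^10, C_1 ≅ Z^30, C_2 ≅ Z^20.

Boundary ∂_1: C_1 → C_0 sends each edge [p,q] (with p < q) to q − p.
The resulting 10×30 matrix has rank 9, and its Smith normal form has invariant factors (1,1,1,1,1,1,1,1,1).

∂_2: C_2 → C_1 sends each 2-simplex [p,q,r] to [q,r] − [p,r] + [p,q]. For instance
  ∂[0,1,9] = [1,9] − [0,9] + [0,1],
  ∂[2,3,7] = [3,7] − [2,7] + [2,3].
The 30×20 boundary matrix has rank 20 and Smith normal form diag(1,1,1,1,1,1,1,1,1,1,1,1,1,1,1,1,1,1,1,2).

From H_k ≅ ker(∂_k) / im(∂_{k+1}) we obtain:

  H_0: rank C_0 − rank ∂_1 = 10 − 9 = 1, and the invariant factors of ∂_1 are all 1, so H_0 ≅ Z.
  H_1: rank ker ∂_1 − rank ∂_2 = (30 − 9) − 20 = 1, and ∂_2 has invariant factor 2 > 1, so H_1 ≅ Z ⊕ Z/2Z.
  H_2: rank ker ∂_2 − rank ∂_3 = (20 − 20) − 0 = 0, and there is no ∂_3, so H_2 ≅ 0.

As a check, the Euler characteristic is 10 − 30 + 20 = 0, which agrees with 1 − 1 + 0 = 0.

H_0 = Z,  H_1 = Z ⊕ Z/2Z,  H_2 = 0.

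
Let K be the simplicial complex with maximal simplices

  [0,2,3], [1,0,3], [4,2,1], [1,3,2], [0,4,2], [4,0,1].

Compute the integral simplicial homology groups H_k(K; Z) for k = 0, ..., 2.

We work with the vertex ordering 0 < 1 < 2 < 3 < 4. The simplices of K, each written with vertices in increasing order, are:

  0-simplices (5): [0], [1], [2], [3], [4]
  1-simplices (9): [0,1], [0,2], [0,3], [0,4], [1,2], [1,3], [1,4], [2,3], [2,4]
  2-simplices (6): [0,1,3], [0,1,4], [0,2,3], [0,2,4], [1,2,3], [1,2,4]

giving chain groups C_0 ≅ Z^5, C_1 ≅ Z^9, C_2 ≅ Z^6.

Boundary ∂_1: C_1 → C_0 maps an edge to its endpoints' difference, ∂[p,q] = q − p. For instance
  ∂[0,1] = [1] − [0].
The 5×9 boundary matrix has rank 4 and Smith normal form diag(1,1,1,1).

∂_2: C_2 → C_1 maps a triangle to the signed sum of its edges. For instance
  ∂[0,1,3] = [1,3] − [0,3] + [0,1],
  ∂[0,2,3] = [2,3] − [0,3] + [0,2].
This gives a 9×6 integer matrix of rank 5; reducing to Smith normal form yields diagonal entries (1,1,1,1,1).

Reading off H_k = ker ∂_k / im ∂_{k+1}:

  H_0: rank C_0 − rank ∂_1 = 5 − 4 = 1, and the invariant factors of ∂_1 are all 1, so H_0 = Z.
  H_1: rank ker ∂_1 − rank ∂_2 = (9 − 4) − 5 = 0, and the invariant factors of ∂_2 are all 1, so H_1 = 0.
  H_2: rank ker ∂_2 − rank ∂_3 = (6 − 5) − 0 = 1, and there is no ∂_3, so H_2 = Z.

(K is a triangulation of the 2-sphere S^2.)

H_0 ≅ Z,  H_1 = 0,  H_2 ≅ Z.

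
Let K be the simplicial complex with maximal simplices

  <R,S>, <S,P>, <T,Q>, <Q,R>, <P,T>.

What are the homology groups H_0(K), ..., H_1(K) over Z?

H_0 ≅ Z,  H_1 ≅ Z.

We work with the vertex ordering P < Q < R < S < T. The simplices of K, each written with vertices in increasing order, are:

  0-simplices (5): P, Q, R, S, T
  1-simplices (5): PS, PT, QR, QT, RS

giving chain groups C_0 ≅ Z^5, C_1 ≅ Z^5.

The boundary map ∂_1: C_1 → C_0 is given by ∂[p,q] = [q] − [p]. For instance
  ∂RS = S − R.
As a 5×5 matrix over Z this has rank 4, with invariant factors (1,1,1,1).

From H_k ≅ ker(∂_k) / im(∂_{k+1}) we obtain:

  H_0: rank C_0 − rank ∂_1 = 5 − 4 = 1, and the invariant factors of ∂_1 are all 1, so H_0 ≅ Z.
  H_1: rank ker ∂_1 − rank ∂_2 = (5 − 4) − 0 = 1, and there is no ∂_2, so H_1 ≅ Z.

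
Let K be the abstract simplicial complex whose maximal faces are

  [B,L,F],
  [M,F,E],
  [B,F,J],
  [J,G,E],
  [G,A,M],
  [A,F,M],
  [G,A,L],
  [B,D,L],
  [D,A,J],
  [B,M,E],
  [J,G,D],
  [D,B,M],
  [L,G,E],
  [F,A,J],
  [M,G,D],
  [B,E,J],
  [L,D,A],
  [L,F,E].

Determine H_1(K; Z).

Fix the vertex order A < B < D < E < F < G < J < L < M and write every simplex with vertices in increasing order. Then dim K = 2 and the simplices of K are:

  0-simplices (9): A, B, D, E, F, G, J, L, M
  1-simplices (27): AD, AF, AG, AJ, AL, AM, BD, BE, BF, BJ, BL, BM, DG, DJ, DL, DM, EF, EG, EJ, EL, EM, FJ, FL, FM, GJ, GL, GM
  2-simplices (18): ADJ, ADL, AFJ, AFM, AGL, AGM, BDL, BDM, BEJ, BEM, BFJ, BFL, DGJ, DGM, EFL, EFM, EGJ, EGL

so the chain groups are C_0 ≅ Z^9, C_1 ≅ Z^27, C_2 ≅ Z^18.

The boundary map ∂_1: C_1 → C_0 sends each edge [p,q] (with p < q) to q − p. For instance
  ∂FL = L − F.
As a 9×27 matrix over Z this has rank 8, with invariant factors (1,1,1,1,1,1,1,1).

The boundary map ∂_2: C_2 → C_1 acts by ∂[p,q,r] = [q,r] − [p,r] + [p,q]. For instance
  ∂BFL = FL − BL + BF,
  ∂BDM = DM − BM + BD.
The 27×18 boundary matrix has rank 18 and Smith normal form diag(1,1,1,1,1,1,1,1,1,1,1,1,1,1,1,1,1,2).

From H_k ≅ ker(∂_k) / im(∂_{k+1}) we obtain:

  H_1: rank ker ∂_1 − rank ∂_2 = (27 − 8) − 18 = 1, and ∂_2 has invariant factor 2 > 1, so H_1 ≅ Z ⊕ Z/2Z.

H_1 = Z ⊕ Z/2Z.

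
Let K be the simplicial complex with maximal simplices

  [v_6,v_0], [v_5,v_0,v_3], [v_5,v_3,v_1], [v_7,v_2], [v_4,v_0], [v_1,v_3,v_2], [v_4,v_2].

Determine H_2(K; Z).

Order the vertices as v_0 < v_1 < v_2 < v_3 < v_4 < v_5 < v_6 < v_7. Listing each simplex with vertices in this order, K has dimension 2 with simplices:

  0-simplices (8): [v_0], [v_1], [v_2], [v_3], [v_4], [v_5], [v_6], [v_7]
  1-simplices (11): [v_0,v_3], [v_0,v_4], [v_0,v_5], [v_0,v_6], [v_1,v_2], [v_1,v_3], [v_1,v_5], [v_2,v_3], [v_2,v_4], [v_2,v_7], [v_3,v_5]
  2-simplices (3): [v_0,v_3,v_5], [v_1,v_2,v_3], [v_1,v_3,v_5]

Hence C_0 ≅ Z^8, C_1 ≅ Z^11, C_2 ≅ Z^3.

The boundary map ∂_1: C_1 → C_0 is given by ∂[p,q] = [q] − [p].
The resulting 8×11 matrix has rank 7, and its Smith normal form has invariant factors (1,1,1,1,1,1,1).

∂_2: C_2 → C_1 acts by ∂[p,q,r] = [q,r] − [p,r] + [p,q]. For instance
  ∂[v_0,v_3,v_5] = [v_3,v_5] − [v_0,v_5] + [v_0,v_3],
  ∂[v_1,v_3,v_5] = [v_3,v_5] − [v_1,v_5] + [v_1,v_3].
The resulting 11×3 matrix has rank 3, and its Smith normal form has invariant factors (1,1,1).

From H_k ≅ ker(∂_k) / im(∂_{k+1}) we obtain:

  H_2: rank ker ∂_2 − rank ∂_3 = (3 − 3) − 0 = 0, and there is no ∂_3, so H_2 ≅ 0.

H_2 ≅ 0.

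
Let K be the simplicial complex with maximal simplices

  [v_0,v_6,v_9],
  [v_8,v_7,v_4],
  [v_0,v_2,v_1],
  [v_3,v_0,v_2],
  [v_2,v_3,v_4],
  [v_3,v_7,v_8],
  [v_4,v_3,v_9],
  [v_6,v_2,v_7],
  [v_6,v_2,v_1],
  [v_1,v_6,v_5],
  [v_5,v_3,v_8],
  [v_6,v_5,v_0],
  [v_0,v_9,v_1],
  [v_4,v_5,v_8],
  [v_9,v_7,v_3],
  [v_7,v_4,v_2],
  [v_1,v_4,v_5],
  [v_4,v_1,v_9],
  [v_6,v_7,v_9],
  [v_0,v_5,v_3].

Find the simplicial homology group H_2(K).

H_2 ≅ 0.

Take the total order v_0 < v_1 < v_2 < v_3 < v_4 < v_5 < v_6 < v_7 < v_8 < v_9 on the vertex set. Then K (dimension 2) consists of the simplices:

  0-simplices (10): [v_0], [v_1], [v_2], [v_3], [v_4], [v_5], [v_6], [v_7], [v_8], [v_9]
  1-simplices (30): (30 of them)
  2-simplices (20): (20 of them)

Hence C_0 ≅ Z^10, C_1 ≅ Z^30, C_2 ≅ Z^20.

∂_1: C_1 → C_0 maps an edge to its endpoints' difference, ∂[p,q] = q − p. For instance
  ∂[v_3,v_9] = [v_9] − [v_3].
This gives a 10×30 integer matrix of rank 9; reducing to Smith normal form yields diagonal entries (1,1,1,1,1,1,1,1,1).

The boundary map ∂_2: C_2 → C_1 acts by ∂[p,q,r] = [q,r] − [p,r] + [p,q]. For instance
  ∂[v_2,v_3,v_4] = [v_3,v_4] − [v_2,v_4] + [v_2,v_3],
  ∂[v_0,v_3,v_5] = [v_3,v_5] − [v_0,v_5] + [v_0,v_3].
The resulting 30×20 matrix has rank 20, and its Smith normal form has invariant factors (1,1,1,1,1,1,1,1,1,1,1,1,1,1,1,1,1,1,1,2).

Now H_k = ker ∂_k / im ∂_{k+1}, so:

  H_2: rank ker ∂_2 − rank ∂_3 = (20 − 20) − 0 = 0, and there is no ∂_3, so H_2 = 0.

(K is a triangulation of the Klein bottle.)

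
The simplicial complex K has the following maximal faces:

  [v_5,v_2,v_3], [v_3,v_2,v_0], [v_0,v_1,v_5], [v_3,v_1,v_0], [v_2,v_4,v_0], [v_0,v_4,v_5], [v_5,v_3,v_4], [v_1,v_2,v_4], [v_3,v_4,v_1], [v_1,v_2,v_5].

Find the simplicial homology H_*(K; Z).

H_0 = Z,  H_1 = Z/2,  H_2 = 0.

K has 6 vertices, 15 edges, 10 triangles.
rank ∂_0 = 0, rank ∂_1 = 5 ⇒ b_0 = 6 − 0 − 5 = 1; all invariant factors of ∂_1 are 1 so no torsion. So H_0 = Z.
rank ∂_1 = 5, rank ∂_2 = 10 ⇒ b_1 = 15 − 5 − 10 = 0; ∂_2 has invariant factor(s) [2] giving torsion. So H_1 = Z/2.
rank ∂_2 = 10, rank ∂_3 = 0 ⇒ b_2 = 10 − 10 − 0 = 0. So H_2 = 0.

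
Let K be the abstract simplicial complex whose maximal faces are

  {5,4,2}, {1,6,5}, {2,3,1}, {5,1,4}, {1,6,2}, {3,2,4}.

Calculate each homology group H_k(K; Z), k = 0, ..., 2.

Order the vertices as 1 < 2 < 3 < 4 < 5 < 6. Listing each simplex with vertices in this order, K has dimension 2 with simplices:

  0-simplices (6): [1], [2], [3], [4], [5], [6]
  1-simplices (12): [1,2], [1,3], [1,4], [1,5], [1,6], [2,3], [2,4], [2,5], [2,6], [3,4], [4,5], [5,6]
  2-simplices (6): [1,2,3], [1,2,6], [1,4,5], [1,5,6], [2,3,4], [2,4,5]

giving chain groups C_0 ≅ Z^6, C_1 ≅ Z^12, C_2 ≅ Z^6.

Boundary ∂_1: C_1 → C_0 maps an edge to its endpoints' difference, ∂[p,q] = q − p.
The 6×12 boundary matrix has rank 5 and Smith normal form diag(1,1,1,1,1).

∂_2: C_2 → C_1 maps a triangle to the signed sum of its edges. For instance
  ∂[1,5,6] = [5,6] − [1,6] + [1,5],
  ∂[2,3,4] = [3,4] − [2,4] + [2,3].
This gives a 12×6 integer matrix of rank 6; reducing to Smith normal form yields diagonal entries (1,1,1,1,1,1).

Reading off H_k = ker ∂_k / im ∂_{k+1}:

  H_0: rank C_0 − rank ∂_1 = 6 − 5 = 1, and the invariant factors of ∂_1 are all 1, so H_0 = Z.
  H_1: rank ker ∂_1 − rank ∂_2 = (12 − 5) − 6 = 1, and the invariant factors of ∂_2 are all 1, so H_1 = Z.
  H_2: rank ker ∂_2 − rank ∂_3 = (6 − 6) − 0 = 0, and there is no ∂_3, so H_2 = 0.

As a check, the Euler characteristic is 6 − 12 + 6 = 0, which agrees with 1 − 1 + 0 = 0.

H_0 = Z,  H_1 = Z,  H_2 = 0.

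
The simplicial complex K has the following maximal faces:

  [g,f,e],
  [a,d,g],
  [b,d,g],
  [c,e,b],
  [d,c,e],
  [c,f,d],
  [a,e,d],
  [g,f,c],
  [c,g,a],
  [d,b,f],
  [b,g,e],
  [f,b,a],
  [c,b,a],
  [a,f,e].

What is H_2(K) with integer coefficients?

K has 7 vertices, 21 edges, 14 triangles.
rank ∂_2 = 13, rank ∂_3 = 0 ⇒ b_2 = 14 − 13 − 0 = 1. So H_2 = Z.

H_2 = Z.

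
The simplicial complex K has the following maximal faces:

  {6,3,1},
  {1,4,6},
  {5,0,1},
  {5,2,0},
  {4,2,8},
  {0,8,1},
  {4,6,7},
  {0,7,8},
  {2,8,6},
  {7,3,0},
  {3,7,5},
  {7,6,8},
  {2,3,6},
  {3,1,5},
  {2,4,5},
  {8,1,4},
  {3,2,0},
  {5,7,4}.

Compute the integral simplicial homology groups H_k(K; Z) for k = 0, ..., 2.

H_0 = Z,  H_1 = Z × Z/2,  H_2 = 0.

Order the vertices as 0 < 1 < 2 < 3 < 4 < 5 < 6 < 7 < 8. Listing each simplex with vertices in this order, K has dimension 2 with simplices:

  0-simplices (9): [0], [1], [2], [3], [4], [5], [6], [7], [8]
  1-simplices (27): (27 of them)
  2-simplices (18): [0,1,5], [0,1,8], [0,2,3], [0,2,5], [0,3,7], [0,7,8], [1,3,5], [1,3,6], [1,4,6], [1,4,8], [2,3,6], [2,4,5], [2,4,8], [2,6,8], [3,5,7], [4,5,7], [4,6,7], [6,7,8]

Hence C_0 ≅ Z^9, C_1 ≅ Z^27, C_2 ≅ Z^18.

Boundary ∂_1: C_1 → C_0 maps an edge to its endpoints' difference, ∂[p,q] = q − p. For instance
  ∂[2,4] = [4] − [2].
The 9×27 boundary matrix has rank 8 and Smith normal form diag(1,1,1,1,1,1,1,1).

Boundary ∂_2: C_2 → C_1 maps a triangle to the signed sum of its edges. For instance
  ∂[3,5,7] = [5,7] − [3,7] + [3,5],
  ∂[4,5,7] = [5,7] − [4,7] + [4,5].
The resulting 27×18 matrix has rank 18, and its Smith normal form has invariant factors (1,1,1,1,1,1,1,1,1,1,1,1,1,1,1,1,1,2).

From H_k ≅ ker(∂_k) / im(∂_{k+1}) we obtain:

  H_0: rank C_0 − rank ∂_1 = 9 − 8 = 1, and the invariant factors of ∂_1 are all 1, so H_0 ≅ Z.
  H_1: rank ker ∂_1 − rank ∂_2 = (27 − 8) − 18 = 1, and ∂_2 has invariant factor 2 > 1, so H_1 ≅ Z × Z/2.
  H_2: rank ker ∂_2 − rank ∂_3 = (18 − 18) − 0 = 0, and there is no ∂_3, so H_2 ≅ 0.

(K is a triangulation of the Klein bottle.)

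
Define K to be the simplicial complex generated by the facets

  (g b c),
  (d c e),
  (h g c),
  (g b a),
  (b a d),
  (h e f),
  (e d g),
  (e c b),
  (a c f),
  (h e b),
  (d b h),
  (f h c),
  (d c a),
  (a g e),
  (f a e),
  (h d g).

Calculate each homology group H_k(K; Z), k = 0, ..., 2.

H_0 ≅ Z,  H_1 ≅ Z^2,  H_2 ≅ Z.

We work with the vertex ordering a < b < c < d < e < f < g < h. The simplices of K, each written with vertices in increasing order, are:

  0-simplices (8): a, b, c, d, e, f, g, h
  1-simplices (24): ab, ac, ad, ae, af, ag, bc, bd, be, bg, bh, cd, ce, cf, cg, ch, de, dg, dh, ef, eg, eh, fh, gh
  2-simplices (16): abd, abg, acd, acf, aef, aeg, bce, bcg, bdh, beh, cde, cfh, cgh, deg, dgh, efh

Hence C_0 ≅ Z^8, C_1 ≅ Z^24, C_2 ≅ Z^16.

The boundary map ∂_1: C_1 → C_0 is given by ∂[p,q] = [q] − [p].
The resulting 8×24 matrix has rank 7, and its Smith normal form has invariant factors (1,1,1,1,1,1,1).

Boundary ∂_2: C_2 → C_1 maps a triangle to the signed sum of its edges. For instance
  ∂deg = eg − dg + de,
  ∂bdh = dh − bh + bd.
This gives a 24×16 integer matrix of rank 15; reducing to Smith normal form yields diagonal entries (1,1,1,1,1,1,1,1,1,1,1,1,1,1,1).

Now H_k = ker ∂_k / im ∂_{k+1}, so:

  H_0: rank C_0 − rank ∂_1 = 8 − 7 = 1, and the invariant factors of ∂_1 are all 1, so H_0 ≅ Z.
  H_1: rank ker ∂_1 − rank ∂_2 = (24 − 7) − 15 = 2, and the invariant factors of ∂_2 are all 1, so H_1 ≅ Z^2.
  H_2: rank ker ∂_2 − rank ∂_3 = (16 − 15) − 0 = 1, and there is no ∂_3, so H_2 ≅ Z.

(K is a triangulation of the torus T^2.)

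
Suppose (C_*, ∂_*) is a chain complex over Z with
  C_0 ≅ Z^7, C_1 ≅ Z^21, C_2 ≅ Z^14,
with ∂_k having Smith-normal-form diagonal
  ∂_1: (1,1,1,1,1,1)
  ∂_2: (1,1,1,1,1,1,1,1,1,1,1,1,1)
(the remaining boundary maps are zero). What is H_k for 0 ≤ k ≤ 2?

H_0 ≅ Z,  H_1 ≅ Z^2,  H_2 ≅ Z.

H_0: b_0 = 7 − 0 − 6 = 1; torsion from ∂_1 factors > 1: none. So H_0 ≅ Z.
H_1: b_1 = 21 − 6 − 13 = 2; torsion from ∂_2 factors > 1: none. So H_1 ≅ Z^2.
H_2: b_2 = 14 − 13 − 0 = 1; torsion from ∂_3 factors > 1: none. So H_2 ≅ Z.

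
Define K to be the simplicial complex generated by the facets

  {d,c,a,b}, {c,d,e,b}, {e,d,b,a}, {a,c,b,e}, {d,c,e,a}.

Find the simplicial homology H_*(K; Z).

H_0 = Z,  H_1 = 0,  H_2 = 0,  H_3 = Z.

K has 5 vertices, 10 edges, 10 triangles, 5 3-simplices.
rank ∂_0 = 0, rank ∂_1 = 4 ⇒ b_0 = 5 − 0 − 4 = 1; all invariant factors of ∂_1 are 1 so no torsion. So H_0 = Z.
rank ∂_1 = 4, rank ∂_2 = 6 ⇒ b_1 = 10 − 4 − 6 = 0; all invariant factors of ∂_2 are 1 so no torsion. So H_1 = 0.
rank ∂_2 = 6, rank ∂_3 = 4 ⇒ b_2 = 10 − 6 − 4 = 0; all invariant factors of ∂_3 are 1 so no torsion. So H_2 = 0.
rank ∂_3 = 4, rank ∂_4 = 0 ⇒ b_3 = 5 − 4 − 0 = 1. So H_3 = Z.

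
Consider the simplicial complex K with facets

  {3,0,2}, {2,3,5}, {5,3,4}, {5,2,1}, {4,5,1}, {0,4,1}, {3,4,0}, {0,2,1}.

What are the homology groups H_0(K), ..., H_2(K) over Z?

We work with the vertex ordering 0 < 1 < 2 < 3 < 4 < 5. The simplices of K, each written with vertices in increasing order, are:

  0-simplices (6): [0], [1], [2], [3], [4], [5]
  1-simplices (12): [0,1], [0,2], [0,3], [0,4], [1,2], [1,4], [1,5], [2,3], [2,5], [3,4], [3,5], [4,5]
  2-simplices (8): [0,1,2], [0,1,4], [0,2,3], [0,3,4], [1,2,5], [1,4,5], [2,3,5], [3,4,5]

Hence C_0 ≅ Z^6, C_1 ≅ Z^12, C_2 ≅ Z^8.

Boundary ∂_1: C_1 → C_0 maps an edge to its endpoints' difference, ∂[p,q] = q − p.
As a 6×12 matrix over Z this has rank 5, with invariant factors (1,1,1,1,1).

∂_2: C_2 → C_1 sends each 2-simplex [p,q,r] to [q,r] − [p,r] + [p,q]. For instance
  ∂[0,1,2] = [1,2] − [0,2] + [0,1],
  ∂[0,3,4] = [3,4] − [0,4] + [0,3].
As a 12×8 matrix over Z this has rank 7, with invariant factors (1,1,1,1,1,1,1).

Now H_k = ker ∂_k / im ∂_{k+1}, so:

  H_0: rank C_0 − rank ∂_1 = 6 − 5 = 1, and the invariant factors of ∂_1 are all 1, so H_0 ≅ Z.
  H_1: rank ker ∂_1 − rank ∂_2 = (12 − 5) − 7 = 0, and the invariant factors of ∂_2 are all 1, so H_1 ≅ 0.
  H_2: rank ker ∂_2 − rank ∂_3 = (8 − 7) − 0 = 1, and there is no ∂_3, so H_2 ≅ Z.

As a check, the Euler characteristic is 6 − 12 + 8 = 2, which agrees with 1 − 0 + 1 = 2.
(K is a triangulation of the 2-sphere S^2.)

H_0 = Z,  H_1 = 0,  H_2 = Z.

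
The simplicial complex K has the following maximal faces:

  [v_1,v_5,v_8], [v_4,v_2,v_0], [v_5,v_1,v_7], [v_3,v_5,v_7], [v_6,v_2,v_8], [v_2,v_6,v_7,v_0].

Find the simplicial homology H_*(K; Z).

H_0 ≅ Z,  H_1 ≅ Z,  H_2 = 0,  H_3 = 0.

Order the vertices as v_0 < v_1 < v_2 < v_3 < v_4 < v_5 < v_6 < v_7 < v_8. Listing each simplex with vertices in this order, K has dimension 3 with simplices:

  0-simplices (9): [v_0], [v_1], [v_2], [v_3], [v_4], [v_5], [v_6], [v_7], [v_8]
  1-simplices (17): (17 of them)
  2-simplices (9): [v_0,v_2,v_4], [v_0,v_2,v_6], [v_0,v_2,v_7], [v_0,v_6,v_7], [v_1,v_5,v_7], [v_1,v_5,v_8], [v_2,v_6,v_7], [v_2,v_6,v_8], [v_3,v_5,v_7]
  3-simplices (1): [v_0,v_2,v_6,v_7]

so the chain groups are C_0 ≅ Z^9, C_1 ≅ Z^17, C_2 ≅ Z^9, C_3 ≅ Z^1.

∂_1: C_1 → C_0 is given by ∂[p,q] = [q] − [p]. For instance
  ∂[v_6,v_8] = [v_8] − [v_6].
As a 9×17 matrix over Z this has rank 8, with invariant factors (1,1,1,1,1,1,1,1).

∂_2: C_2 → C_1 maps a triangle to the signed sum of its edges. For instance
  ∂[v_1,v_5,v_7] = [v_5,v_7] − [v_1,v_7] + [v_1,v_5],
  ∂[v_2,v_6,v_8] = [v_6,v_8] − [v_2,v_8] + [v_2,v_6].
As a 17×9 matrix over Z this has rank 8, with invariant factors (1,1,1,1,1,1,1,1).

Boundary ∂_3: C_3 → C_2 sends each 3-simplex σ to the alternating sum Σ_i (−1)^i (σ with its i-th vertex removed). For instance
  ∂[v_0,v_2,v_6,v_7] = [v_2,v_6,v_7] − [v_0,v_6,v_7] + [v_0,v_2,v_7] − [v_0,v_2,v_6].
As a 9×1 matrix over Z this has rank 1, with invariant factors (1).

Now H_k = ker ∂_k / im ∂_{k+1}, so:

  H_0: rank C_0 − rank ∂_1 = 9 − 8 = 1, and the invariant factors of ∂_1 are all 1, so H_0 ≅ Z.
  H_1: rank ker ∂_1 − rank ∂_2 = (17 − 8) − 8 = 1, and the invariant factors of ∂_2 are all 1, so H_1 ≅ Z.
  H_2: rank ker ∂_2 − rank ∂_3 = (9 − 8) − 1 = 0, and the invariant factors of ∂_3 are all 1, so H_2 ≅ 0.
  H_3: rank ker ∂_3 − rank ∂_4 = (1 − 1) − 0 = 0, and there is no ∂_4, so H_3 ≅ 0.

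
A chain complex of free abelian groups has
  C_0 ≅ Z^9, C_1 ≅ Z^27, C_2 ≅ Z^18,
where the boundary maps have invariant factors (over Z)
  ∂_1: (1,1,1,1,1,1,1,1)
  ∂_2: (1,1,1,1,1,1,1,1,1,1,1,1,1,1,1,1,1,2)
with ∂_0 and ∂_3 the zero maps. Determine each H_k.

H_0: b_0 = 9 − 0 − 8 = 1; torsion from ∂_1 factors > 1: none. So H_0 = Z.
H_1: b_1 = 27 − 8 − 18 = 1; torsion from ∂_2 factors > 1: [2]. So H_1 = Z × Z/2.
H_2: b_2 = 18 − 18 − 0 = 0; torsion from ∂_3 factors > 1: none. So H_2 = 0.

H_0 = Z,  H_1 = Z × Z/2,  H_2 = 0.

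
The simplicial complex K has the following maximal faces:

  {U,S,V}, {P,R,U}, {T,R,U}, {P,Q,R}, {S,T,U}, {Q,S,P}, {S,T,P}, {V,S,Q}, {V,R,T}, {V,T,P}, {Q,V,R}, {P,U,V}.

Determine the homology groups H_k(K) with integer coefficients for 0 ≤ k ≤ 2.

H_0 = Z,  H_1 = Z/2,  H_2 = 0.

We work with the vertex ordering P < Q < R < S < T < U < V. The simplices of K, each written with vertices in increasing order, are:

  0-simplices (7): P, Q, R, S, T, U, V
  1-simplices (18): PQ, PR, PS, PT, PU, PV, QR, QS, QV, RT, RU, RV, ST, SU, SV, TU, TV, UV
  2-simplices (12): PQR, PQS, PRU, PST, PTV, PUV, QRV, QSV, RTU, RTV, STU, SUV

so the chain groups are C_0 ≅ Z^7, C_1 ≅ Z^18, C_2 ≅ Z^12.

The boundary map ∂_1: C_1 → C_0 sends each edge [p,q] (with p < q) to q − p. For instance
  ∂SU = U − S.
As a 7×18 matrix over Z this has rank 6, with invariant factors (1,1,1,1,1,1).

Boundary ∂_2: C_2 → C_1 sends each 2-simplex [p,q,r] to [q,r] − [p,r] + [p,q]. For instance
  ∂PRU = RU − PU + PR,
  ∂QRV = RV − QV + QR.
The resulting 18×12 matrix has rank 12, and its Smith normal form has invariant factors (1,1,1,1,1,1,1,1,1,1,1,2).

From H_k ≅ ker(∂_k) / im(∂_{k+1}) we obtain:

  H_0: rank C_0 − rank ∂_1 = 7 − 6 = 1, and the invariant factors of ∂_1 are all 1, so H_0 = Z.
  H_1: rank ker ∂_1 − rank ∂_2 = (18 − 6) − 12 = 0, and ∂_2 has invariant factor 2 > 1, so H_1 = Z/2.
  H_2: rank ker ∂_2 − rank ∂_3 = (12 − 12) − 0 = 0, and there is no ∂_3, so H_2 = 0.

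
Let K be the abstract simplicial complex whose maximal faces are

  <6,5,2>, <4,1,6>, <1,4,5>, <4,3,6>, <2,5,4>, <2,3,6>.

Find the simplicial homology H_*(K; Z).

Take the total order 1 < 2 < 3 < 4 < 5 < 6 on the vertex set. Then K (dimension 2) consists of the simplices:

  0-simplices (6): [1], [2], [3], [4], [5], [6]
  1-simplices (12): [1,4], [1,5], [1,6], [2,3], [2,4], [2,5], [2,6], [3,4], [3,6], [4,5], [4,6], [5,6]
  2-simplices (6): [1,4,5], [1,4,6], [2,3,6], [2,4,5], [2,5,6], [3,4,6]

so the chain groups are C_0 ≅ Z^6, C_1 ≅ Z^12, C_2 ≅ Z^6.

The boundary map ∂_1: C_1 → C_0 sends each edge [p,q] (with p < q) to q − p. For instance
  ∂[3,6] = [6] − [3].
This gives a 6×12 integer matrix of rank 5; reducing to Smith normal form yields diagonal entries (1,1,1,1,1).

Boundary ∂_2: C_2 → C_1 maps a triangle to the signed sum of its edges. For instance
  ∂[1,4,5] = [4,5] − [1,5] + [1,4],
  ∂[2,5,6] = [5,6] − [2,6] + [2,5].
This gives a 12×6 integer matrix of rank 6; reducing to Smith normal form yields diagonal entries (1,1,1,1,1,1).

Reading off H_k = ker ∂_k / im ∂_{k+1}:

  H_0: rank C_0 − rank ∂_1 = 6 − 5 = 1, and the invariant factors of ∂_1 are all 1, so H_0 = Z.
  H_1: rank ker ∂_1 − rank ∂_2 = (12 − 5) − 6 = 1, and the invariant factors of ∂_2 are all 1, so H_1 = Z.
  H_2: rank ker ∂_2 − rank ∂_3 = (6 − 6) − 0 = 0, and there is no ∂_3, so H_2 = 0.

As a check, the Euler characteristic is 6 − 12 + 6 = 0, which agrees with 1 − 1 + 0 = 0.

H_0 = Z,  H_1 = Z,  H_2 = 0.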